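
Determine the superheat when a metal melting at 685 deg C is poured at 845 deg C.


Formula: Superheat = T_pour - T_melt
Superheat = 845 - 685 = 160 deg C


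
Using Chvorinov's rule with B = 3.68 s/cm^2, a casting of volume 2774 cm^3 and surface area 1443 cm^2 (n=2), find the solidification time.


Formula: t_s = B * (V/A)^n  (Chvorinov's rule, n=2)
Modulus M = V/A = 2774/1443 = 1.922384 cm
M^2 = 1.922384^2 = 3.695560 cm^2
t_s = 3.68 * 3.695560 = 13.5997 s


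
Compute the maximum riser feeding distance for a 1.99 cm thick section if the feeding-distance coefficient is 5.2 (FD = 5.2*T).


Formula: FD = 5.2 * T  (riser feeding-distance rule)
FD = 5.2 * 1.99 cm = 10.3480 cm


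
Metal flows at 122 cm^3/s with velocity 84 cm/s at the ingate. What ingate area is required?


Formula: A_ingate = Q / v  (continuity equation)
A = 122 cm^3/s / 84 cm/s = 1.4524 cm^2


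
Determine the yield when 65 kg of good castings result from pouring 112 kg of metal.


Formula: Casting Yield = (W_good / W_total) * 100
Yield = (65 kg / 112 kg) * 100 = 58.0357%

58.0357%


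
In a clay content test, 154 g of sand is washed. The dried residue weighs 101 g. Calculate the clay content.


Formula: Clay% = (W_total - W_washed) / W_total * 100
Clay mass = 154 - 101 = 53 g
Clay% = 53 / 154 * 100 = 34.4156%


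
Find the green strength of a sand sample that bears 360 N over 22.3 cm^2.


Formula: Compressive Strength = Force / Area
Strength = 360 N / 22.3 cm^2 = 16.1435 N/cm^2

Answer: 16.1435 N/cm^2


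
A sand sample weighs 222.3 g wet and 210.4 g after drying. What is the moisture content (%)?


Formula: MC = (W_wet - W_dry) / W_wet * 100
Water mass = 222.3 - 210.4 = 11.9 g
MC = 11.9 / 222.3 * 100 = 5.3531%


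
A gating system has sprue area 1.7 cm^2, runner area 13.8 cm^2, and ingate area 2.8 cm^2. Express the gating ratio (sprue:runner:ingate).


Sprue:Runner:Ingate = 1 : 13.8/1.7 : 2.8/1.7 = 1:8.12:1.65


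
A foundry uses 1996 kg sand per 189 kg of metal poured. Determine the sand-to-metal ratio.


Formula: Sand-to-Metal Ratio = W_sand / W_metal
Ratio = 1996 kg / 189 kg = 10.5608

Answer: 10.5608


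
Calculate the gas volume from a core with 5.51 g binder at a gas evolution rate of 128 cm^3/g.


Formula: V_gas = W_binder * gas_evolution_rate
V = 5.51 g * 128 cm^3/g = 705.2800 cm^3

Answer: 705.2800 cm^3


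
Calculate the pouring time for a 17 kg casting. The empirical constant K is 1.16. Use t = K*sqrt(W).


Formula: t = K * sqrt(W)
sqrt(W) = sqrt(17) = 4.12311
t = 1.16 * 4.12311 = 4.7828 s

Final answer: 4.7828 s


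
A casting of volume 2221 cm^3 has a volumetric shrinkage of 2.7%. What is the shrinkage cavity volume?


Formula: V_shrink = V_casting * shrinkage_pct / 100
V_shrink = 2221 cm^3 * 2.7 / 100 = 59.9670 cm^3

Final answer: 59.9670 cm^3


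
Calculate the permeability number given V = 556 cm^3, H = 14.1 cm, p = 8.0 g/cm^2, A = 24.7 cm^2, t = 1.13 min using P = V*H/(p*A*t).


Formula: Permeability Number P = (V * H) / (p * A * t)
Numerator: V * H = 556 * 14.1 = 7839.6
Denominator: p * A * t = 8.0 * 24.7 * 1.13 = 223.288
P = 7839.6 / 223.288 = 35.1098


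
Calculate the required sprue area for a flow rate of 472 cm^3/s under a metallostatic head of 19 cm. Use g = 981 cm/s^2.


Formula: v = sqrt(2*g*h), A = Q/v
Velocity: v = sqrt(2 * 981 * 19) = sqrt(37278) = 193.0751 cm/s
Sprue area: A = Q / v = 472 / 193.0751 = 2.4446 cm^2

Final answer: 2.4446 cm^2


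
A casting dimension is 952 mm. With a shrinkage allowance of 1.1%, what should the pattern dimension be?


Formula: L_pattern = L_casting * (1 + shrinkage_rate/100)
Shrinkage factor = 1 + 1.1/100 = 1.011
L_pattern = 952 mm * 1.011 = 962.4720 mm

Answer: 962.4720 mm


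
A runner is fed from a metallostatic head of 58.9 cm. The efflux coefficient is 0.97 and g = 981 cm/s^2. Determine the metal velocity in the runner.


Formula: v = Cd * sqrt(2 * g * h)  (Torricelli with discharge coefficient)
2*g*h = 2 * 981 * 58.9 = 115561.8 cm^2/s^2
sqrt(115561.8) = 339.94382 cm/s
v = 0.97 * 339.94382 = 329.7455 cm/s


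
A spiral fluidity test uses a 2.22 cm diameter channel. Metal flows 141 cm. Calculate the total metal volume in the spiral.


Formula: V = pi * (d/2)^2 * L  (cylinder volume)
Radius = 2.22/2 = 1.11 cm
V = pi * 1.11^2 * 141 = 545.7766 cm^3


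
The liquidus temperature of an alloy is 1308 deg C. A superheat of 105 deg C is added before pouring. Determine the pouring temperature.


Formula: T_pour = T_melt + Superheat
T_pour = 1308 + 105 = 1413 deg C

Answer: 1413 deg C


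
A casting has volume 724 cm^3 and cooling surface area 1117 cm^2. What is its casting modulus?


Formula: Casting Modulus M = V / A
M = 724 cm^3 / 1117 cm^2 = 0.6482 cm


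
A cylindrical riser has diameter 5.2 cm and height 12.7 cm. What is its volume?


Formula: V = pi * (D/2)^2 * H  (cylinder volume)
Radius = D/2 = 5.2/2 = 2.6 cm
V = pi * 2.6^2 * 12.7 = 269.7120 cm^3

Final answer: 269.7120 cm^3


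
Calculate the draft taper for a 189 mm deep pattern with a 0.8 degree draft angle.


Formula: taper = depth * tan(draft_angle)
tan(0.8 deg) = 0.0139635
taper = 189 mm * 0.0139635 = 2.6391 mm


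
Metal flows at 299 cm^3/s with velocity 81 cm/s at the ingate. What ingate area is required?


Formula: A_ingate = Q / v  (continuity equation)
A = 299 cm^3/s / 81 cm/s = 3.6914 cm^2


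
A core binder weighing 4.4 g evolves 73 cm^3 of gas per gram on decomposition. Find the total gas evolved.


Formula: V_gas = W_binder * gas_evolution_rate
V = 4.4 g * 73 cm^3/g = 321.2000 cm^3

Final answer: 321.2000 cm^3


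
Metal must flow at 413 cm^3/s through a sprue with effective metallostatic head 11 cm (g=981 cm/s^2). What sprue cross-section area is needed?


Formula: v = sqrt(2*g*h), A = Q/v
Velocity: v = sqrt(2 * 981 * 11) = sqrt(21582) = 146.9081 cm/s
Sprue area: A = Q / v = 413 / 146.9081 = 2.8113 cm^2


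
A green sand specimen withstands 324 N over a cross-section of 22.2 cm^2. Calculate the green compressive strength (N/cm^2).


Formula: Compressive Strength = Force / Area
Strength = 324 N / 22.2 cm^2 = 14.5946 N/cm^2


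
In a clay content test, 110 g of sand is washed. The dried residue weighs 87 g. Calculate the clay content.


Formula: Clay% = (W_total - W_washed) / W_total * 100
Clay mass = 110 - 87 = 23 g
Clay% = 23 / 110 * 100 = 20.9091%


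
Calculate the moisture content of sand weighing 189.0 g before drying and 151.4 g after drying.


Formula: MC = (W_wet - W_dry) / W_wet * 100
Water mass = 189.0 - 151.4 = 37.6 g
MC = 37.6 / 189.0 * 100 = 19.8942%

Final answer: 19.8942%


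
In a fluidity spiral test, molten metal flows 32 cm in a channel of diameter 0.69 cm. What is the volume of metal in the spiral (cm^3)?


Formula: V = pi * (d/2)^2 * L  (cylinder volume)
Radius = 0.69/2 = 0.345 cm
V = pi * 0.345^2 * 32 = 11.9657 cm^3

Final answer: 11.9657 cm^3


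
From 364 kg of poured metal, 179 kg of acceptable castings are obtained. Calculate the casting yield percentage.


Formula: Casting Yield = (W_good / W_total) * 100
Yield = (179 kg / 364 kg) * 100 = 49.1758%

Answer: 49.1758%


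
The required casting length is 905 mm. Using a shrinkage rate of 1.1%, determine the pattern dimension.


Formula: L_pattern = L_casting * (1 + shrinkage_rate/100)
Shrinkage factor = 1 + 1.1/100 = 1.011
L_pattern = 905 mm * 1.011 = 914.9550 mm

Final answer: 914.9550 mm


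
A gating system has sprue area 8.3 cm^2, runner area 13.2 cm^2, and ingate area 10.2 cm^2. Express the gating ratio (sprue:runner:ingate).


Sprue:Runner:Ingate = 1 : 13.2/8.3 : 10.2/8.3 = 1:1.59:1.23

Final answer: 1:1.59:1.23


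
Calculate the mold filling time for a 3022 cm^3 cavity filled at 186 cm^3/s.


Formula: t_fill = V_mold / Q_flow
t = 3022 cm^3 / 186 cm^3/s = 16.2473 s

Final answer: 16.2473 s


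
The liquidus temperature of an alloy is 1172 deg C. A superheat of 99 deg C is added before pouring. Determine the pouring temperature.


Formula: T_pour = T_melt + Superheat
T_pour = 1172 + 99 = 1271 deg C


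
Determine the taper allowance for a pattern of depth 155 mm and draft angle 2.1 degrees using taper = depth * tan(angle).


Formula: taper = depth * tan(draft_angle)
tan(2.1 deg) = 0.0366683
taper = 155 mm * 0.0366683 = 5.6836 mm

Final answer: 5.6836 mm


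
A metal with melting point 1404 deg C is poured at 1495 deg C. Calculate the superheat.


Formula: Superheat = T_pour - T_melt
Superheat = 1495 - 1404 = 91 deg C

Answer: 91 deg C


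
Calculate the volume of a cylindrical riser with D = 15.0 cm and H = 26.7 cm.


Formula: V = pi * (D/2)^2 * H  (cylinder volume)
Radius = D/2 = 15.0/2 = 7.5 cm
V = pi * 7.5^2 * 26.7 = 4718.2795 cm^3


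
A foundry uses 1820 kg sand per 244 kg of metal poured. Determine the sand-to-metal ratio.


Formula: Sand-to-Metal Ratio = W_sand / W_metal
Ratio = 1820 kg / 244 kg = 7.4590

Answer: 7.4590


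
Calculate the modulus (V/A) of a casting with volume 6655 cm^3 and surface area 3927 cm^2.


Formula: Casting Modulus M = V / A
M = 6655 cm^3 / 3927 cm^2 = 1.6947 cm

Final answer: 1.6947 cm


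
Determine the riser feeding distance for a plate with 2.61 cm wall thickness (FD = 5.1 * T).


Formula: FD = 5.1 * T  (riser feeding-distance rule)
FD = 5.1 * 2.61 cm = 13.3110 cm


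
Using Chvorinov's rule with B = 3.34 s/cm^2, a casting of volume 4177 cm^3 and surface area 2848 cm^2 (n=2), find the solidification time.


Formula: t_s = B * (V/A)^n  (Chvorinov's rule, n=2)
Modulus M = V/A = 4177/2848 = 1.466643 cm
M^2 = 1.466643^2 = 2.151042 cm^2
t_s = 3.34 * 2.151042 = 7.1845 s

Final answer: 7.1845 s


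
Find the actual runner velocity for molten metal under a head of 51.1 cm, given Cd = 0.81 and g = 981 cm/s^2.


Formula: v = Cd * sqrt(2 * g * h)  (Torricelli with discharge coefficient)
2*g*h = 2 * 981 * 51.1 = 100258.2 cm^2/s^2
sqrt(100258.2) = 316.63575 cm/s
v = 0.81 * 316.63575 = 256.4750 cm/s

256.4750 cm/s


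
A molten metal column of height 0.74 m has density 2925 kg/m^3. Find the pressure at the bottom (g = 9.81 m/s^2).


Formula: P = rho * g * h
rho * g = 2925 * 9.81 = 28694.25 N/m^3
P = 28694.25 * 0.74 = 21233.7450 Pa

Final answer: 21233.7450 Pa


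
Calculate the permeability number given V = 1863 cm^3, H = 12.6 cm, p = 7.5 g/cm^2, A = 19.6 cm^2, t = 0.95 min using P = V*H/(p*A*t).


Formula: Permeability Number P = (V * H) / (p * A * t)
Numerator: V * H = 1863 * 12.6 = 23473.8
Denominator: p * A * t = 7.5 * 19.6 * 0.95 = 139.65
P = 23473.8 / 139.65 = 168.0902

Answer: 168.0902


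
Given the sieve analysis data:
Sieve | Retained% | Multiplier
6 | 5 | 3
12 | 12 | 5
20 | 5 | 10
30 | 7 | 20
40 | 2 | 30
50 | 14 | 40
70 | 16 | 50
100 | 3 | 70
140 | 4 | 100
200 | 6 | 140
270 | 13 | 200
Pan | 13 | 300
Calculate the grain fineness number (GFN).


Formula: GFN = sum(pct * multiplier) / sum(pct)
sum(pct * multiplier) = 9635
sum(pct) = 100
GFN = 9635 / 100 = 96.35

96.35


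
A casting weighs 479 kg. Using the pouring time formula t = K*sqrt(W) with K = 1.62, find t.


Formula: t = K * sqrt(W)
sqrt(W) = sqrt(479) = 21.88607
t = 1.62 * 21.88607 = 35.4554 s

Final answer: 35.4554 s


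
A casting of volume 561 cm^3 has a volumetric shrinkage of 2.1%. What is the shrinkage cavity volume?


Formula: V_shrink = V_casting * shrinkage_pct / 100
V_shrink = 561 cm^3 * 2.1 / 100 = 11.7810 cm^3

11.7810 cm^3


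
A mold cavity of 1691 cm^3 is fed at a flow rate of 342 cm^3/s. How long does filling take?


Formula: t_fill = V_mold / Q_flow
t = 1691 cm^3 / 342 cm^3/s = 4.9444 s


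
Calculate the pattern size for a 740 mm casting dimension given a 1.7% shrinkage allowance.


Formula: L_pattern = L_casting * (1 + shrinkage_rate/100)
Shrinkage factor = 1 + 1.7/100 = 1.017
L_pattern = 740 mm * 1.017 = 752.5800 mm

Answer: 752.5800 mm


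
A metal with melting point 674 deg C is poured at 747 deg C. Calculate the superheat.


Formula: Superheat = T_pour - T_melt
Superheat = 747 - 674 = 73 deg C

Final answer: 73 deg C


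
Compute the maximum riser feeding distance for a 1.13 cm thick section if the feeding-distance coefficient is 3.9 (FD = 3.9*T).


Formula: FD = 3.9 * T  (riser feeding-distance rule)
FD = 3.9 * 1.13 cm = 4.4070 cm

4.4070 cm


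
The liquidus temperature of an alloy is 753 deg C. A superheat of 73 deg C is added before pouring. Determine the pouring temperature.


Formula: T_pour = T_melt + Superheat
T_pour = 753 + 73 = 826 deg C

826 deg C


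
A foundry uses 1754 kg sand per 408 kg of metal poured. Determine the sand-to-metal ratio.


Formula: Sand-to-Metal Ratio = W_sand / W_metal
Ratio = 1754 kg / 408 kg = 4.2990

Final answer: 4.2990


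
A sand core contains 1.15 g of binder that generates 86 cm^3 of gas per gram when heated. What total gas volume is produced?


Formula: V_gas = W_binder * gas_evolution_rate
V = 1.15 g * 86 cm^3/g = 98.9000 cm^3

Answer: 98.9000 cm^3


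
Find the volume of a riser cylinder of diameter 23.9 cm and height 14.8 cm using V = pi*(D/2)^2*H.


Formula: V = pi * (D/2)^2 * H  (cylinder volume)
Radius = D/2 = 23.9/2 = 11.95 cm
V = pi * 11.95^2 * 14.8 = 6639.6838 cm^3


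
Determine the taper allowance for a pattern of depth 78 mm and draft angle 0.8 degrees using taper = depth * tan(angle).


Formula: taper = depth * tan(draft_angle)
tan(0.8 deg) = 0.0139635
taper = 78 mm * 0.0139635 = 1.0892 mm

Final answer: 1.0892 mm


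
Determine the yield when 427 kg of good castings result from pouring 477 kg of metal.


Formula: Casting Yield = (W_good / W_total) * 100
Yield = (427 kg / 477 kg) * 100 = 89.5178%

Answer: 89.5178%


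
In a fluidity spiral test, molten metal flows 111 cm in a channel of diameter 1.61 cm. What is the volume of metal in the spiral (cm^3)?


Formula: V = pi * (d/2)^2 * L  (cylinder volume)
Radius = 1.61/2 = 0.805 cm
V = pi * 0.805^2 * 111 = 225.9772 cm^3


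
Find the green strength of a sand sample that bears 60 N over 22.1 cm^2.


Formula: Compressive Strength = Force / Area
Strength = 60 N / 22.1 cm^2 = 2.7149 N/cm^2


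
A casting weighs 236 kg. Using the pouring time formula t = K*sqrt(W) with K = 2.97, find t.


Formula: t = K * sqrt(W)
sqrt(W) = sqrt(236) = 15.36229
t = 2.97 * 15.36229 = 45.6260 s

Answer: 45.6260 s


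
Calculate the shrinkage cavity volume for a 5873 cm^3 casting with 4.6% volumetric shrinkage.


Formula: V_shrink = V_casting * shrinkage_pct / 100
V_shrink = 5873 cm^3 * 4.6 / 100 = 270.1580 cm^3


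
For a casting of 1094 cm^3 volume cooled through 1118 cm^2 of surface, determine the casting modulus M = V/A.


Formula: Casting Modulus M = V / A
M = 1094 cm^3 / 1118 cm^2 = 0.9785 cm

0.9785 cm


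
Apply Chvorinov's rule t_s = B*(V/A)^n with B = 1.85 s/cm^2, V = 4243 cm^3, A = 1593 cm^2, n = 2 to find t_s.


Formula: t_s = B * (V/A)^n  (Chvorinov's rule, n=2)
Modulus M = V/A = 4243/1593 = 2.663528 cm
M^2 = 2.663528^2 = 7.094381 cm^2
t_s = 1.85 * 7.094381 = 13.1246 s

13.1246 s


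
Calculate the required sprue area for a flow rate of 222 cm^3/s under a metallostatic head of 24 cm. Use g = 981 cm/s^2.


Formula: v = sqrt(2*g*h), A = Q/v
Velocity: v = sqrt(2 * 981 * 24) = sqrt(47088) = 216.9977 cm/s
Sprue area: A = Q / v = 222 / 216.9977 = 1.0231 cm^2


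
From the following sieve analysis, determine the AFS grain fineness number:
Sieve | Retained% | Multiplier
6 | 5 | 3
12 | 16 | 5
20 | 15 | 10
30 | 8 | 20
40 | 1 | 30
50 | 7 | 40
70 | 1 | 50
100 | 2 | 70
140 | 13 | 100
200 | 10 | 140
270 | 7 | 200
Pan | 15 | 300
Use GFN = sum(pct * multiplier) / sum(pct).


Formula: GFN = sum(pct * multiplier) / sum(pct)
sum(pct * multiplier) = 9505
sum(pct) = 100
GFN = 9505 / 100 = 95.05


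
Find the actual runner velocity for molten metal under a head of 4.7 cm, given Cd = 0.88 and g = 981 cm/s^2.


Formula: v = Cd * sqrt(2 * g * h)  (Torricelli with discharge coefficient)
2*g*h = 2 * 981 * 4.7 = 9221.4 cm^2/s^2
sqrt(9221.4) = 96.02812 cm/s
v = 0.88 * 96.02812 = 84.5047 cm/s

Final answer: 84.5047 cm/s


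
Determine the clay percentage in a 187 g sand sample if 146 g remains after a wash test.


Formula: Clay% = (W_total - W_washed) / W_total * 100
Clay mass = 187 - 146 = 41 g
Clay% = 41 / 187 * 100 = 21.9251%

21.9251%


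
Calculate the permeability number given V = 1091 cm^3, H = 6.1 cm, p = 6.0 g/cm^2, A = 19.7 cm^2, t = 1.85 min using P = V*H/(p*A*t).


Formula: Permeability Number P = (V * H) / (p * A * t)
Numerator: V * H = 1091 * 6.1 = 6655.1
Denominator: p * A * t = 6.0 * 19.7 * 1.85 = 218.67
P = 6655.1 / 218.67 = 30.4344


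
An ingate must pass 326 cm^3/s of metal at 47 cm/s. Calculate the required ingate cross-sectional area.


Formula: A_ingate = Q / v  (continuity equation)
A = 326 cm^3/s / 47 cm/s = 6.9362 cm^2

Answer: 6.9362 cm^2


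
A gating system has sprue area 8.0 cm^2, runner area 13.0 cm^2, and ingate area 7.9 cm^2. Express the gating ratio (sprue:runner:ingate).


Sprue:Runner:Ingate = 1 : 13.0/8.0 : 7.9/8.0 = 1:1.63:0.99

Final answer: 1:1.63:0.99


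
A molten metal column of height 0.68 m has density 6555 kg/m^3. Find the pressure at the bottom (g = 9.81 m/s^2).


Formula: P = rho * g * h
rho * g = 6555 * 9.81 = 64304.55 N/m^3
P = 64304.55 * 0.68 = 43727.0940 Pa

Final answer: 43727.0940 Pa


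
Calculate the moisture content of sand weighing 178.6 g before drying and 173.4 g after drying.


Formula: MC = (W_wet - W_dry) / W_wet * 100
Water mass = 178.6 - 173.4 = 5.2 g
MC = 5.2 / 178.6 * 100 = 2.9115%


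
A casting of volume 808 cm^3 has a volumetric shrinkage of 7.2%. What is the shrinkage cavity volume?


Formula: V_shrink = V_casting * shrinkage_pct / 100
V_shrink = 808 cm^3 * 7.2 / 100 = 58.1760 cm^3

Final answer: 58.1760 cm^3


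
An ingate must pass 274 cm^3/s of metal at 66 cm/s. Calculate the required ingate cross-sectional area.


Formula: A_ingate = Q / v  (continuity equation)
A = 274 cm^3/s / 66 cm/s = 4.1515 cm^2

Answer: 4.1515 cm^2


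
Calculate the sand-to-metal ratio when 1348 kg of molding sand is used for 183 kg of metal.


Formula: Sand-to-Metal Ratio = W_sand / W_metal
Ratio = 1348 kg / 183 kg = 7.3661

7.3661


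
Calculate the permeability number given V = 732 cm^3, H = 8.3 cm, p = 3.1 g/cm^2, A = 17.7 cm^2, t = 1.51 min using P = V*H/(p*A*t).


Formula: Permeability Number P = (V * H) / (p * A * t)
Numerator: V * H = 732 * 8.3 = 6075.6
Denominator: p * A * t = 3.1 * 17.7 * 1.51 = 82.8537
P = 6075.6 / 82.8537 = 73.3293

Final answer: 73.3293


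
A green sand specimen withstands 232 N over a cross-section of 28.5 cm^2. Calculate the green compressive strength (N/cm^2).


Formula: Compressive Strength = Force / Area
Strength = 232 N / 28.5 cm^2 = 8.1404 N/cm^2


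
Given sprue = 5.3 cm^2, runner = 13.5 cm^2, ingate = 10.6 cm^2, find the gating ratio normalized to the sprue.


Sprue:Runner:Ingate = 1 : 13.5/5.3 : 10.6/5.3 = 1:2.55:2.00

Final answer: 1:2.55:2.00


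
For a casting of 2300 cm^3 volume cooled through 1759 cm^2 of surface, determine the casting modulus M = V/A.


Formula: Casting Modulus M = V / A
M = 2300 cm^3 / 1759 cm^2 = 1.3076 cm

Final answer: 1.3076 cm


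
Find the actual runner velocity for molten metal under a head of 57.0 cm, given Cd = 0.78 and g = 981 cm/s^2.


Formula: v = Cd * sqrt(2 * g * h)  (Torricelli with discharge coefficient)
2*g*h = 2 * 981 * 57.0 = 111834.0 cm^2/s^2
sqrt(111834.0) = 334.41591 cm/s
v = 0.78 * 334.41591 = 260.8444 cm/s


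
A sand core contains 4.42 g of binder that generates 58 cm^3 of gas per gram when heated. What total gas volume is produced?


Formula: V_gas = W_binder * gas_evolution_rate
V = 4.42 g * 58 cm^3/g = 256.3600 cm^3

Answer: 256.3600 cm^3


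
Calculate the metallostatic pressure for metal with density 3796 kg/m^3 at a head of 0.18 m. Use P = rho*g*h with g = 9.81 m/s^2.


Formula: P = rho * g * h
rho * g = 3796 * 9.81 = 37238.76 N/m^3
P = 37238.76 * 0.18 = 6702.9768 Pa

Answer: 6702.9768 Pa


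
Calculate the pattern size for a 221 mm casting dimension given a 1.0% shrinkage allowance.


Formula: L_pattern = L_casting * (1 + shrinkage_rate/100)
Shrinkage factor = 1 + 1.0/100 = 1.01
L_pattern = 221 mm * 1.01 = 223.2100 mm

223.2100 mm


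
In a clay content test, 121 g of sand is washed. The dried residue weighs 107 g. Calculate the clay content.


Formula: Clay% = (W_total - W_washed) / W_total * 100
Clay mass = 121 - 107 = 14 g
Clay% = 14 / 121 * 100 = 11.5702%


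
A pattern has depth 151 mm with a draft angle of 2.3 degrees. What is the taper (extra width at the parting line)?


Formula: taper = depth * tan(draft_angle)
tan(2.3 deg) = 0.0401641
taper = 151 mm * 0.0401641 = 6.0648 mm

6.0648 mm


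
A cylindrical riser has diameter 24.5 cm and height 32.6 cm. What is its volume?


Formula: V = pi * (D/2)^2 * H  (cylinder volume)
Radius = D/2 = 24.5/2 = 12.25 cm
V = pi * 12.25^2 * 32.6 = 15368.7891 cm^3


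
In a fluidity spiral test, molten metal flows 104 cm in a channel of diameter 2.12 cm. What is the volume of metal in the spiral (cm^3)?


Formula: V = pi * (d/2)^2 * L  (cylinder volume)
Radius = 2.12/2 = 1.06 cm
V = pi * 1.06^2 * 104 = 367.1089 cm^3


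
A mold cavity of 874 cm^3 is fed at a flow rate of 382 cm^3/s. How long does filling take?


Formula: t_fill = V_mold / Q_flow
t = 874 cm^3 / 382 cm^3/s = 2.2880 s

Answer: 2.2880 s


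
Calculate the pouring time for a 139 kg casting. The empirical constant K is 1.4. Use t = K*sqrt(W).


Formula: t = K * sqrt(W)
sqrt(W) = sqrt(139) = 11.78983
t = 1.4 * 11.78983 = 16.5058 s

Final answer: 16.5058 s


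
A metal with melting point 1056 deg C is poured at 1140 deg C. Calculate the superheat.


Formula: Superheat = T_pour - T_melt
Superheat = 1140 - 1056 = 84 deg C


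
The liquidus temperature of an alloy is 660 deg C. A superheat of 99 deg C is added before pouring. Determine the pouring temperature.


Formula: T_pour = T_melt + Superheat
T_pour = 660 + 99 = 759 deg C


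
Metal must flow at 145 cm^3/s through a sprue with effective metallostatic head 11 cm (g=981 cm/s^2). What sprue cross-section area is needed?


Formula: v = sqrt(2*g*h), A = Q/v
Velocity: v = sqrt(2 * 981 * 11) = sqrt(21582) = 146.9081 cm/s
Sprue area: A = Q / v = 145 / 146.9081 = 0.9870 cm^2

0.9870 cm^2


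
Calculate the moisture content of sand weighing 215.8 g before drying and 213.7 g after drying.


Formula: MC = (W_wet - W_dry) / W_wet * 100
Water mass = 215.8 - 213.7 = 2.1 g
MC = 2.1 / 215.8 * 100 = 0.9731%


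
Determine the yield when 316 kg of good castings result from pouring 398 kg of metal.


Formula: Casting Yield = (W_good / W_total) * 100
Yield = (316 kg / 398 kg) * 100 = 79.3970%

Final answer: 79.3970%


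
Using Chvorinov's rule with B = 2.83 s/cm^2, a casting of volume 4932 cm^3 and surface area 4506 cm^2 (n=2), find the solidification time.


Formula: t_s = B * (V/A)^n  (Chvorinov's rule, n=2)
Modulus M = V/A = 4932/4506 = 1.094541 cm
M^2 = 1.094541^2 = 1.198020 cm^2
t_s = 2.83 * 1.198020 = 3.3904 s

3.3904 s


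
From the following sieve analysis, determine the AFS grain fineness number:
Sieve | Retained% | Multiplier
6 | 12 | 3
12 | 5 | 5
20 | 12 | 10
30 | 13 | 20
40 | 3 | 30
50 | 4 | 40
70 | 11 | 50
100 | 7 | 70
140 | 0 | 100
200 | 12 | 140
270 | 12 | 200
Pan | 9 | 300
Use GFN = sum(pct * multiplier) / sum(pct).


Formula: GFN = sum(pct * multiplier) / sum(pct)
sum(pct * multiplier) = 8511
sum(pct) = 100
GFN = 8511 / 100 = 85.11

Final answer: 85.11


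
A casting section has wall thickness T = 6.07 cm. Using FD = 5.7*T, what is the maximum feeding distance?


Formula: FD = 5.7 * T  (riser feeding-distance rule)
FD = 5.7 * 6.07 cm = 34.5990 cm

Final answer: 34.5990 cm


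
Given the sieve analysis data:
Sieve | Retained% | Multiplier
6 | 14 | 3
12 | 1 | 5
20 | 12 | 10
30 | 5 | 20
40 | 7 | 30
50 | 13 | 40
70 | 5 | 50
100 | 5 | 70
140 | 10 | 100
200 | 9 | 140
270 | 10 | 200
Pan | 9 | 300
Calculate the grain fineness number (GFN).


Formula: GFN = sum(pct * multiplier) / sum(pct)
sum(pct * multiplier) = 8557
sum(pct) = 100
GFN = 8557 / 100 = 85.57


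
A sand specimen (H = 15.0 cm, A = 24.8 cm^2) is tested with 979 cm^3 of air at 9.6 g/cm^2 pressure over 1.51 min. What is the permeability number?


Formula: Permeability Number P = (V * H) / (p * A * t)
Numerator: V * H = 979 * 15.0 = 14685.0
Denominator: p * A * t = 9.6 * 24.8 * 1.51 = 359.5008
P = 14685.0 / 359.5008 = 40.8483

Final answer: 40.8483


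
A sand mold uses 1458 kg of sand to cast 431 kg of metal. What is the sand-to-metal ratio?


Formula: Sand-to-Metal Ratio = W_sand / W_metal
Ratio = 1458 kg / 431 kg = 3.3828

Final answer: 3.3828


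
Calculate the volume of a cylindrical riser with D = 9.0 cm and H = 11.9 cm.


Formula: V = pi * (D/2)^2 * H  (cylinder volume)
Radius = D/2 = 9.0/2 = 4.5 cm
V = pi * 4.5^2 * 11.9 = 757.0453 cm^3

Answer: 757.0453 cm^3


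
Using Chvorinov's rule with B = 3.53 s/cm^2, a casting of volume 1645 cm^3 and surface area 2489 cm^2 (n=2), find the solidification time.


Formula: t_s = B * (V/A)^n  (Chvorinov's rule, n=2)
Modulus M = V/A = 1645/2489 = 0.660908 cm
M^2 = 0.660908^2 = 0.436799 cm^2
t_s = 3.53 * 0.436799 = 1.5419 s

Answer: 1.5419 s


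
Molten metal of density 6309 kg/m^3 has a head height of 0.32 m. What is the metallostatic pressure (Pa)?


Formula: P = rho * g * h
rho * g = 6309 * 9.81 = 61891.29 N/m^3
P = 61891.29 * 0.32 = 19805.2128 Pa

Final answer: 19805.2128 Pa


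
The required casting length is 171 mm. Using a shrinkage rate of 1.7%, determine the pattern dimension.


Formula: L_pattern = L_casting * (1 + shrinkage_rate/100)
Shrinkage factor = 1 + 1.7/100 = 1.017
L_pattern = 171 mm * 1.017 = 173.9070 mm

Answer: 173.9070 mm


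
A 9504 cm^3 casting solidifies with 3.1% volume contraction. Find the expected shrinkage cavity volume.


Formula: V_shrink = V_casting * shrinkage_pct / 100
V_shrink = 9504 cm^3 * 3.1 / 100 = 294.6240 cm^3

Answer: 294.6240 cm^3


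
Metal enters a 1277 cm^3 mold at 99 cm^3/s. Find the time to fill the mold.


Formula: t_fill = V_mold / Q_flow
t = 1277 cm^3 / 99 cm^3/s = 12.8990 s


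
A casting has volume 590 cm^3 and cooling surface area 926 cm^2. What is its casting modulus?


Formula: Casting Modulus M = V / A
M = 590 cm^3 / 926 cm^2 = 0.6371 cm

0.6371 cm


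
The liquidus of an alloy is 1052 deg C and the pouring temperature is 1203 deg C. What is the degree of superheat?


Formula: Superheat = T_pour - T_melt
Superheat = 1203 - 1052 = 151 deg C

Answer: 151 deg C


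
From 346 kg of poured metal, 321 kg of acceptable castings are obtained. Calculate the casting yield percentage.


Formula: Casting Yield = (W_good / W_total) * 100
Yield = (321 kg / 346 kg) * 100 = 92.7746%

Final answer: 92.7746%


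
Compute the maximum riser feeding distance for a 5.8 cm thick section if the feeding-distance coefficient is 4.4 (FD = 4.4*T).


Formula: FD = 4.4 * T  (riser feeding-distance rule)
FD = 4.4 * 5.8 cm = 25.5200 cm


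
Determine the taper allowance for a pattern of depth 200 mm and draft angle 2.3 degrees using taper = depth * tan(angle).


Formula: taper = depth * tan(draft_angle)
tan(2.3 deg) = 0.0401641
taper = 200 mm * 0.0401641 = 8.0328 mm

8.0328 mm


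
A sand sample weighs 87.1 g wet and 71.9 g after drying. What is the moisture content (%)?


Formula: MC = (W_wet - W_dry) / W_wet * 100
Water mass = 87.1 - 71.9 = 15.2 g
MC = 15.2 / 87.1 * 100 = 17.4512%

17.4512%


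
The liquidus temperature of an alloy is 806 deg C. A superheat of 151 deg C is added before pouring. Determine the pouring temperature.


Formula: T_pour = T_melt + Superheat
T_pour = 806 + 151 = 957 deg C

Final answer: 957 deg C


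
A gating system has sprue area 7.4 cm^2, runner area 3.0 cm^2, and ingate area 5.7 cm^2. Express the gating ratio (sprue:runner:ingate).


Sprue:Runner:Ingate = 1 : 3.0/7.4 : 5.7/7.4 = 1:0.41:0.77

Answer: 1:0.41:0.77


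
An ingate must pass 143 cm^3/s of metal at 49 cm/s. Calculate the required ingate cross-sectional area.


Formula: A_ingate = Q / v  (continuity equation)
A = 143 cm^3/s / 49 cm/s = 2.9184 cm^2

Answer: 2.9184 cm^2


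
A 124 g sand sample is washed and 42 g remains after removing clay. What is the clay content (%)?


Formula: Clay% = (W_total - W_washed) / W_total * 100
Clay mass = 124 - 42 = 82 g
Clay% = 82 / 124 * 100 = 66.1290%

Final answer: 66.1290%


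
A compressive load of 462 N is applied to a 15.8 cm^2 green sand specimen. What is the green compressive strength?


Formula: Compressive Strength = Force / Area
Strength = 462 N / 15.8 cm^2 = 29.2405 N/cm^2

Final answer: 29.2405 N/cm^2


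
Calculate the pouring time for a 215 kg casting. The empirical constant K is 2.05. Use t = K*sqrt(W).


Formula: t = K * sqrt(W)
sqrt(W) = sqrt(215) = 14.66288
t = 2.05 * 14.66288 = 30.0589 s

Final answer: 30.0589 s


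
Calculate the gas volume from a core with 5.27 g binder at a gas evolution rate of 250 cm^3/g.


Formula: V_gas = W_binder * gas_evolution_rate
V = 5.27 g * 250 cm^3/g = 1317.5000 cm^3

Final answer: 1317.5000 cm^3


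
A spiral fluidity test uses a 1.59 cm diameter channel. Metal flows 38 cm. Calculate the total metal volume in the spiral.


Formula: V = pi * (d/2)^2 * L  (cylinder volume)
Radius = 1.59/2 = 0.795 cm
V = pi * 0.795^2 * 38 = 75.4515 cm^3


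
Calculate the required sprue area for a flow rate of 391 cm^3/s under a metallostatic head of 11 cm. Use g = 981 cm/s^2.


Formula: v = sqrt(2*g*h), A = Q/v
Velocity: v = sqrt(2 * 981 * 11) = sqrt(21582) = 146.9081 cm/s
Sprue area: A = Q / v = 391 / 146.9081 = 2.6615 cm^2

Final answer: 2.6615 cm^2


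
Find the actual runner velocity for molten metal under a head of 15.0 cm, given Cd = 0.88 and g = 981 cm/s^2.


Formula: v = Cd * sqrt(2 * g * h)  (Torricelli with discharge coefficient)
2*g*h = 2 * 981 * 15.0 = 29430.0 cm^2/s^2
sqrt(29430.0) = 171.55174 cm/s
v = 0.88 * 171.55174 = 150.9655 cm/s

Answer: 150.9655 cm/s


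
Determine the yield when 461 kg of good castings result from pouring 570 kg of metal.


Formula: Casting Yield = (W_good / W_total) * 100
Yield = (461 kg / 570 kg) * 100 = 80.8772%

Answer: 80.8772%


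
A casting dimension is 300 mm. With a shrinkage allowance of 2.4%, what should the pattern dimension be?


Formula: L_pattern = L_casting * (1 + shrinkage_rate/100)
Shrinkage factor = 1 + 2.4/100 = 1.024
L_pattern = 300 mm * 1.024 = 307.2000 mm

Answer: 307.2000 mm


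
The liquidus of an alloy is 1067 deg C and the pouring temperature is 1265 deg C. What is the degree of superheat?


Formula: Superheat = T_pour - T_melt
Superheat = 1265 - 1067 = 198 deg C


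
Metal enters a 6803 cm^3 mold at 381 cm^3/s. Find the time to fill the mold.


Formula: t_fill = V_mold / Q_flow
t = 6803 cm^3 / 381 cm^3/s = 17.8556 s

Answer: 17.8556 s


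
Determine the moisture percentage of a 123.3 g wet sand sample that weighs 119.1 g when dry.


Formula: MC = (W_wet - W_dry) / W_wet * 100
Water mass = 123.3 - 119.1 = 4.2 g
MC = 4.2 / 123.3 * 100 = 3.4063%

Final answer: 3.4063%


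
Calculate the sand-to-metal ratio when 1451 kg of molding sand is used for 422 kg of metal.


Formula: Sand-to-Metal Ratio = W_sand / W_metal
Ratio = 1451 kg / 422 kg = 3.4384

Final answer: 3.4384


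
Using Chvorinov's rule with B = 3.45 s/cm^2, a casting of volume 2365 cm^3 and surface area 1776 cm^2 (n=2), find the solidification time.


Formula: t_s = B * (V/A)^n  (Chvorinov's rule, n=2)
Modulus M = V/A = 2365/1776 = 1.331644 cm
M^2 = 1.331644^2 = 1.773276 cm^2
t_s = 3.45 * 1.773276 = 6.1178 s

Answer: 6.1178 s


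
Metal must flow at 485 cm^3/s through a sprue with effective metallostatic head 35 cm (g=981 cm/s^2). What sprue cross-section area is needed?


Formula: v = sqrt(2*g*h), A = Q/v
Velocity: v = sqrt(2 * 981 * 35) = sqrt(68670) = 262.0496 cm/s
Sprue area: A = Q / v = 485 / 262.0496 = 1.8508 cm^2

Answer: 1.8508 cm^2


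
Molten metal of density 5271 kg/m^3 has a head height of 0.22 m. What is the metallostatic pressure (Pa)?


Formula: P = rho * g * h
rho * g = 5271 * 9.81 = 51708.51 N/m^3
P = 51708.51 * 0.22 = 11375.8722 Pa

Answer: 11375.8722 Pa


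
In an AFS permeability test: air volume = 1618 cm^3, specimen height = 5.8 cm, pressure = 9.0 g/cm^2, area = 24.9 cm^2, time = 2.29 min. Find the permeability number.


Formula: Permeability Number P = (V * H) / (p * A * t)
Numerator: V * H = 1618 * 5.8 = 9384.4
Denominator: p * A * t = 9.0 * 24.9 * 2.29 = 513.189
P = 9384.4 / 513.189 = 18.2864

Final answer: 18.2864


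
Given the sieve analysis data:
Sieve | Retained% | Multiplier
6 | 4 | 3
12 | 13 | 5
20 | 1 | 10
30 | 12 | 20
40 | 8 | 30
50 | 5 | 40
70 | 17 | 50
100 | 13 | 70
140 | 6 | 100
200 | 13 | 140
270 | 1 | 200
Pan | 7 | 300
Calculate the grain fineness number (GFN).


Formula: GFN = sum(pct * multiplier) / sum(pct)
sum(pct * multiplier) = 7247
sum(pct) = 100
GFN = 7247 / 100 = 72.47

Final answer: 72.47


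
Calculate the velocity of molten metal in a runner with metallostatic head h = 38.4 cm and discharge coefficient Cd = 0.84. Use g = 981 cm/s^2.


Formula: v = Cd * sqrt(2 * g * h)  (Torricelli with discharge coefficient)
2*g*h = 2 * 981 * 38.4 = 75340.8 cm^2/s^2
sqrt(75340.8) = 274.48279 cm/s
v = 0.84 * 274.48279 = 230.5655 cm/s

Final answer: 230.5655 cm/s


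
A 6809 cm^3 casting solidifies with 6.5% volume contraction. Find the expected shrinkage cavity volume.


Formula: V_shrink = V_casting * shrinkage_pct / 100
V_shrink = 6809 cm^3 * 6.5 / 100 = 442.5850 cm^3

Final answer: 442.5850 cm^3


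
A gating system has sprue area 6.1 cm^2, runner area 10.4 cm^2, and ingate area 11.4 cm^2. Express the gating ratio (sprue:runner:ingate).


Sprue:Runner:Ingate = 1 : 10.4/6.1 : 11.4/6.1 = 1:1.70:1.87

Final answer: 1:1.70:1.87


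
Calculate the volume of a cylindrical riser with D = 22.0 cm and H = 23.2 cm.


Formula: V = pi * (D/2)^2 * H  (cylinder volume)
Radius = D/2 = 22.0/2 = 11.0 cm
V = pi * 11.0^2 * 23.2 = 8819.0789 cm^3

Answer: 8819.0789 cm^3


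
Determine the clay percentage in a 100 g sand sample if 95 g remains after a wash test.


Formula: Clay% = (W_total - W_washed) / W_total * 100
Clay mass = 100 - 95 = 5 g
Clay% = 5 / 100 * 100 = 5.0000%

Final answer: 5.0000%


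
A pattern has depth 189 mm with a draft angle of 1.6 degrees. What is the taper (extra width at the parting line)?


Formula: taper = depth * tan(draft_angle)
tan(1.6 deg) = 0.0279325
taper = 189 mm * 0.0279325 = 5.2792 mm


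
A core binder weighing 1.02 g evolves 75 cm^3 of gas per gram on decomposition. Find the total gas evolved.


Formula: V_gas = W_binder * gas_evolution_rate
V = 1.02 g * 75 cm^3/g = 76.5000 cm^3

76.5000 cm^3


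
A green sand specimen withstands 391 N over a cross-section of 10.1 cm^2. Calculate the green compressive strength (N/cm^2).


Formula: Compressive Strength = Force / Area
Strength = 391 N / 10.1 cm^2 = 38.7129 N/cm^2

Final answer: 38.7129 N/cm^2


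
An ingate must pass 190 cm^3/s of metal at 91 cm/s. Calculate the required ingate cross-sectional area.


Formula: A_ingate = Q / v  (continuity equation)
A = 190 cm^3/s / 91 cm/s = 2.0879 cm^2

2.0879 cm^2


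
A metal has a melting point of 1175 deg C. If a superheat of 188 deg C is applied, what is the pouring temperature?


Formula: T_pour = T_melt + Superheat
T_pour = 1175 + 188 = 1363 deg C


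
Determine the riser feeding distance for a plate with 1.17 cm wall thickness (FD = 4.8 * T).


Formula: FD = 4.8 * T  (riser feeding-distance rule)
FD = 4.8 * 1.17 cm = 5.6160 cm

Answer: 5.6160 cm


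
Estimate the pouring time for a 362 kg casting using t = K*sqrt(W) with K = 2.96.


Formula: t = K * sqrt(W)
sqrt(W) = sqrt(362) = 19.02630
t = 2.96 * 19.02630 = 56.3178 s

56.3178 s


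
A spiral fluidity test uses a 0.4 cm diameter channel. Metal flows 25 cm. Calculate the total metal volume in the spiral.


Formula: V = pi * (d/2)^2 * L  (cylinder volume)
Radius = 0.4/2 = 0.2 cm
V = pi * 0.2^2 * 25 = 3.1416 cm^3

3.1416 cm^3


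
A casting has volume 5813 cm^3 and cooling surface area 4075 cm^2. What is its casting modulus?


Formula: Casting Modulus M = V / A
M = 5813 cm^3 / 4075 cm^2 = 1.4265 cm


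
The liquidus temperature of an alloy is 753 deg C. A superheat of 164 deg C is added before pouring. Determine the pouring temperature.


Formula: T_pour = T_melt + Superheat
T_pour = 753 + 164 = 917 deg C

917 deg C


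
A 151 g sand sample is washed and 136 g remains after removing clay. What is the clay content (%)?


Formula: Clay% = (W_total - W_washed) / W_total * 100
Clay mass = 151 - 136 = 15 g
Clay% = 15 / 151 * 100 = 9.9338%

Answer: 9.9338%


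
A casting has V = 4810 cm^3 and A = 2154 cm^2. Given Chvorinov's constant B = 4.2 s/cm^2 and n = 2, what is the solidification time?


Formula: t_s = B * (V/A)^n  (Chvorinov's rule, n=2)
Modulus M = V/A = 4810/2154 = 2.233055 cm
M^2 = 2.233055^2 = 4.986535 cm^2
t_s = 4.2 * 4.986535 = 20.9434 s

Final answer: 20.9434 s


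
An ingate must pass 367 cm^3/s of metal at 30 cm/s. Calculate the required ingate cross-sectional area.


Formula: A_ingate = Q / v  (continuity equation)
A = 367 cm^3/s / 30 cm/s = 12.2333 cm^2


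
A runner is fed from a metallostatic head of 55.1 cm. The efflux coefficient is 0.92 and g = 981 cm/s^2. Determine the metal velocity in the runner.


Formula: v = Cd * sqrt(2 * g * h)  (Torricelli with discharge coefficient)
2*g*h = 2 * 981 * 55.1 = 108106.2 cm^2/s^2
sqrt(108106.2) = 328.79507 cm/s
v = 0.92 * 328.79507 = 302.4915 cm/s

Final answer: 302.4915 cm/s


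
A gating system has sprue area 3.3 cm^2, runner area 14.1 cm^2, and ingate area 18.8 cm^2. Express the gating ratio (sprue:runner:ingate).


Sprue:Runner:Ingate = 1 : 14.1/3.3 : 18.8/3.3 = 1:4.27:5.70

Answer: 1:4.27:5.70


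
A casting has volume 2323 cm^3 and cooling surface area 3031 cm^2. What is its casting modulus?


Formula: Casting Modulus M = V / A
M = 2323 cm^3 / 3031 cm^2 = 0.7664 cm

0.7664 cm


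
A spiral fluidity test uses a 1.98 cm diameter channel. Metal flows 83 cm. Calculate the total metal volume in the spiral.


Formula: V = pi * (d/2)^2 * L  (cylinder volume)
Radius = 1.98/2 = 0.99 cm
V = pi * 0.99^2 * 83 = 255.5632 cm^3

Answer: 255.5632 cm^3


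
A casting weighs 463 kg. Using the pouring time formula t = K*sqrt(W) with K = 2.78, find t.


Formula: t = K * sqrt(W)
sqrt(W) = sqrt(463) = 21.51743
t = 2.78 * 21.51743 = 59.8185 s

Final answer: 59.8185 s


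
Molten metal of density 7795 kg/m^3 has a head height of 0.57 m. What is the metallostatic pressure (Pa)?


Formula: P = rho * g * h
rho * g = 7795 * 9.81 = 76468.95 N/m^3
P = 76468.95 * 0.57 = 43587.3015 Pa

43587.3015 Pa


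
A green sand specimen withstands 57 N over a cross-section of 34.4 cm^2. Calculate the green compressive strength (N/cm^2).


Formula: Compressive Strength = Force / Area
Strength = 57 N / 34.4 cm^2 = 1.6570 N/cm^2

Answer: 1.6570 N/cm^2


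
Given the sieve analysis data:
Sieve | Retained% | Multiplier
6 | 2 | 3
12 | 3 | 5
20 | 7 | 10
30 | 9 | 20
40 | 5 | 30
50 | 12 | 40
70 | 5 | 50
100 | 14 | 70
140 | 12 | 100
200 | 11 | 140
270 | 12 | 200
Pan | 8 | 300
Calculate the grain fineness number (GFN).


Formula: GFN = sum(pct * multiplier) / sum(pct)
sum(pct * multiplier) = 9671
sum(pct) = 100
GFN = 9671 / 100 = 96.71

Answer: 96.71


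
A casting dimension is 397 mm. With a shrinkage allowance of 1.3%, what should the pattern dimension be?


Formula: L_pattern = L_casting * (1 + shrinkage_rate/100)
Shrinkage factor = 1 + 1.3/100 = 1.013
L_pattern = 397 mm * 1.013 = 402.1610 mm

402.1610 mm
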